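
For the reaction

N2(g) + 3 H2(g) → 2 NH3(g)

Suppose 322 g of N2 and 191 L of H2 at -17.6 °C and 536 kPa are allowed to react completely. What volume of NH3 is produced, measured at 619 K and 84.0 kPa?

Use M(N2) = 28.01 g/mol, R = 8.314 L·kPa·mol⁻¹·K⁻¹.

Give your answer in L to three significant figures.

n(N2) = 322 / 28.01 = 11.50 mol
n(H2) = PV/RT = (536 × 191) / (8.314 × 255.55) = 48.19 mol
For 11.50 mol N2, stoichiometry requires (3/1) × 11.50 = 34.50 mol H2; 48.19 mol is available, so N2 is limiting.
n(NH3) = (2/1) × 11.50 = 23.00 mol
V(NH3) = nRT/P = 23.00 × 8.314 × 619 / 84.0 = 1409 L

1410 L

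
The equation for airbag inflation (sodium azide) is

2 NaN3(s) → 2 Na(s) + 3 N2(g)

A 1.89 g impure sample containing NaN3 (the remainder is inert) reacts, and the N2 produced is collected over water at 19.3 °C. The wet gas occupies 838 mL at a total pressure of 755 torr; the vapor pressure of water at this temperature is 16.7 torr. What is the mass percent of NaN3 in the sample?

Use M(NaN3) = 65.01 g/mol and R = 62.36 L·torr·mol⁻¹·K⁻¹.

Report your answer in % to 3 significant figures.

77.8 %

P(N2) = 755 − 16.7 = 738.3 torr
n(N2) = PV/RT = (738.3 × 0.8380) / (62.36 × 292.45) = 0.03392 mol
n(NaN3) = (2/3) × 0.03392 = 0.02261 mol
m(NaN3) = 0.02261 × 65.01 = 1.470 g
%NaN3 = 1.470 / 1.89 × 100 = 77.78%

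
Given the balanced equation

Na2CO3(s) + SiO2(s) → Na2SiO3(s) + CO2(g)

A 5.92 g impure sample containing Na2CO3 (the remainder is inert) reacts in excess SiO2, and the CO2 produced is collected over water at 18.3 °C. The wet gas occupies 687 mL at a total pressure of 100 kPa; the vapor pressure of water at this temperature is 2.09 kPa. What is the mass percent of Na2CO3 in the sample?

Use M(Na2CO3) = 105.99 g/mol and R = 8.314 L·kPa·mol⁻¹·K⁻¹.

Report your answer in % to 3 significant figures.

P(CO2) = 100 − 2.09 = 97.91 kPa
n(CO2) = PV/RT = (97.91 × 0.6870) / (8.314 × 291.45) = 0.02776 mol
n(Na2CO3) = (1/1) × 0.02776 = 0.02776 mol
m(Na2CO3) = 0.02776 × 105.99 = 2.942 g
%Na2CO3 = 2.942 / 5.92 × 100 = 49.70%

49.7 %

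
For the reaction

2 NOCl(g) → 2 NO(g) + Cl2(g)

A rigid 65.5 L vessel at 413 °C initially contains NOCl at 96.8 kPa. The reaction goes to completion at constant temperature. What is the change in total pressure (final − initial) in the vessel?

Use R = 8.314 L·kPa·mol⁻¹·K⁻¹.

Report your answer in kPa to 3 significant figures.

48.4 kPa

At constant T and V, P ∝ n(gas): 2 mol gas → 3 mol gas.
P_final = (3/2) × 96.8 = 145.2 kPa; ΔP = 145.2 − 96.8 = 48.40 kPa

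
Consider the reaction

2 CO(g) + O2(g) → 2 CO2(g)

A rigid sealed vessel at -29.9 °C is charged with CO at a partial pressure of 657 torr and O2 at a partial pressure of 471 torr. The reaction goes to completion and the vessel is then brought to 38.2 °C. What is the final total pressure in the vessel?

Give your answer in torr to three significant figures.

1020 torr

Because the vessel is rigid and T is held at -29.9 °C, work the stoichiometry in partial pressures (P_i = n_iRT/V).
P(O2) required for 657 torr of CO = (1/2) × 657 = 328.5 torr; available 471 torr, so CO is limiting.
P(O2) remaining = 471 − (1/2) × 657 = 142.5 torr
P(gaseous products) = (2)/2 × 657 = 657.0 torr
P_total at -29.9 °C = 142.5 + 657.0 = 799.5 torr
Scaling to 38.2 °C: P = 799.5 × 311.35/243.25 = 1023 torr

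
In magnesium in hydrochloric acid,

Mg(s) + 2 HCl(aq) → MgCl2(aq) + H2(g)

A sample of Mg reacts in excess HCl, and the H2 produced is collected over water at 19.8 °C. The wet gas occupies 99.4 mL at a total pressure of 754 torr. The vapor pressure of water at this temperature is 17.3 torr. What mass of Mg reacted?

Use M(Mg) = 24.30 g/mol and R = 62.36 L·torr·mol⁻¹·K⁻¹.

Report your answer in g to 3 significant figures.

P(H2) = 754 − 17.3 = 736.7 torr
n(H2) = PV/RT = (736.7 × 0.09940) / (62.36 × 292.95) = 0.004008 mol
n(Mg) = (1/1) × 0.004008 = 0.004008 mol
m(Mg) = 0.004008 × 24.30 = 0.09739 g

0.0974 g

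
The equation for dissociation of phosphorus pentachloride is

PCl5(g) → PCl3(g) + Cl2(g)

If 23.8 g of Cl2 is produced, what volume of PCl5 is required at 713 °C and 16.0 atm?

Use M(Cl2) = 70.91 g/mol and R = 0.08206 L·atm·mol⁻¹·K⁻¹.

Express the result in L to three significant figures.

1.70 L

n(Cl2) = 23.80 / 70.91 = 0.3356 mol
n(PCl5) = (1/1) × 0.3356 = 0.3356 mol
V = nRT/P = 0.3356 × 0.08206 × 986.15 / 16.0 = 1.697 L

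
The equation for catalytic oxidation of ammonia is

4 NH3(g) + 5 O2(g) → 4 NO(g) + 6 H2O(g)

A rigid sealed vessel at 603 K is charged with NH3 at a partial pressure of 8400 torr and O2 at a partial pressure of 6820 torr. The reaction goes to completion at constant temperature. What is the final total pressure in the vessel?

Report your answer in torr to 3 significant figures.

16600 torr

Because the vessel is rigid and T is held at 603 K, work the stoichiometry in partial pressures (P_i = n_iRT/V).
P(O2) required for 8400 torr of NH3 = (5/4) × 8400 = 10500 torr; available 6820 torr, so O2 is limiting.
P(NH3) remaining = 8400 − (4/5) × 6820 = 2944 torr
P(gaseous products) = (4+6)/5 × 6820 = 13640 torr
P_total at 603 K = 2944 + 13640 = 16580 torr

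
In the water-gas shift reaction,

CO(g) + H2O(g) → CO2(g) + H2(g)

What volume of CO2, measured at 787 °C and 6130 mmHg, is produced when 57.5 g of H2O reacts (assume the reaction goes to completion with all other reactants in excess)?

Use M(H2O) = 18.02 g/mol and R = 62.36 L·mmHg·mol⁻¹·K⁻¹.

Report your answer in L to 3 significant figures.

n(H2O) = 57.50 / 18.02 = 3.191 mol
n(CO2) = (1/1) × 3.191 = 3.191 mol
V = nRT/P = 3.191 × 62.36 × 1060.15 / 6130 = 34.41 L

34.4 L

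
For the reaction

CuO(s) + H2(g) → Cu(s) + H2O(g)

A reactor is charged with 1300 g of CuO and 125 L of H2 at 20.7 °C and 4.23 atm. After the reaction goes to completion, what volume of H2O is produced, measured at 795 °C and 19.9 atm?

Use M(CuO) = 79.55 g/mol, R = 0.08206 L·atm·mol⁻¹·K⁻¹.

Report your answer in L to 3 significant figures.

72.0 L

n(CuO) = 1300 / 79.55 = 16.34 mol
n(H2) = PV/RT = (4.23 × 125) / (0.08206 × 293.85) = 21.93 mol
For 16.34 mol CuO, stoichiometry requires (1/1) × 16.34 = 16.34 mol H2; 21.93 mol is available, so CuO is limiting.
n(H2O) = (1/1) × 16.34 = 16.34 mol
V(H2O) = nRT/P = 16.34 × 0.08206 × 1068.15 / 19.9 = 71.97 L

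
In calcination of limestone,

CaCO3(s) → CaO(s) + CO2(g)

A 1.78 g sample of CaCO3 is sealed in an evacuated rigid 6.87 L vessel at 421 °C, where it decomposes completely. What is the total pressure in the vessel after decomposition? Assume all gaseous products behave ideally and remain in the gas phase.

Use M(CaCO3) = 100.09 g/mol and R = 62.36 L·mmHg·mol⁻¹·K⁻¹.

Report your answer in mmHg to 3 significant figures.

112 mmHg

n(CaCO3) = 1.78 / 100.09 = 0.01778 mol
n(gas produced) = (1/1) × 0.01778 = 0.01778 mol
P = nRT/V = 0.01778 × 62.36 × 694.15 / 6.87 = 112.0 mmHg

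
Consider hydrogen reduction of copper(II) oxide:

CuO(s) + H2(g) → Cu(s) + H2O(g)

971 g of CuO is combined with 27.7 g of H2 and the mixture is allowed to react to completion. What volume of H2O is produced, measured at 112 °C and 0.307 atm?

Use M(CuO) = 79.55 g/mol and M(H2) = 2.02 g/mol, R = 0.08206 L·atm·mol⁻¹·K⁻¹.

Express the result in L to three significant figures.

1260 L

n(CuO) = 971 / 79.55 = 12.21 mol
n(H2) = 27.7 / 2.02 = 13.71 mol
For 12.21 mol CuO, stoichiometry requires (1/1) × 12.21 = 12.21 mol H2; 13.71 mol is available, so CuO is limiting.
n(H2O) = (1/1) × 12.21 = 12.21 mol
V(H2O) = nRT/P = 12.21 × 0.08206 × 385.15 / 0.307 = 1257 L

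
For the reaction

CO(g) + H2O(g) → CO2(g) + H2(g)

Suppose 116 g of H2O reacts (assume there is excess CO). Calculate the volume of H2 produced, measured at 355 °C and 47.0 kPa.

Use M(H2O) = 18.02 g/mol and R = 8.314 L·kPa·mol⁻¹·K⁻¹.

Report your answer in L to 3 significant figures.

715 L

n(H2O) = 116.0 / 18.02 = 6.437 mol
n(H2) = (1/1) × 6.437 = 6.437 mol
V = nRT/P = 6.437 × 8.314 × 628.15 / 47.0 = 715.3 L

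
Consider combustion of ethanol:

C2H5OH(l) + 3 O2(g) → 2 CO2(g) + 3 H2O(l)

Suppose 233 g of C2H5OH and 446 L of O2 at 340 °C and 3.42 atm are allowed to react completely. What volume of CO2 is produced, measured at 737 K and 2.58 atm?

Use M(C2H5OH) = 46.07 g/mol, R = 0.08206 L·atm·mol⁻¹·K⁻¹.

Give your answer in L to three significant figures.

237 L

n(C2H5OH) = 233 / 46.07 = 5.058 mol
n(O2) = PV/RT = (3.42 × 446) / (0.08206 × 613.15) = 30.32 mol
For 5.058 mol C2H5OH, stoichiometry requires (3/1) × 5.058 = 15.17 mol O2; 30.32 mol is available, so C2H5OH is limiting.
n(CO2) = (2/1) × 5.058 = 10.12 mol
V(CO2) = nRT/P = 10.12 × 0.08206 × 737 / 2.58 = 237.2 L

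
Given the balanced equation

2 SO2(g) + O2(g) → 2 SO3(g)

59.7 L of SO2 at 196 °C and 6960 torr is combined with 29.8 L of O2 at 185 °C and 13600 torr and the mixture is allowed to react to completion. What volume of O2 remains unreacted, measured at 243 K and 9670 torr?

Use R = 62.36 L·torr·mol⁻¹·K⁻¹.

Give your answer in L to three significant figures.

n(SO2) = PV/RT = (6960 × 59.7) / (62.36 × 469.15) = 14.20 mol
n(O2) = PV/RT = (13600 × 29.8) / (62.36 × 458.15) = 14.19 mol
For 14.20 mol SO2, stoichiometry requires (1/2) × 14.20 = 7.100 mol O2; 14.19 mol is available, so SO2 is limiting.
n(O2) consumed = (1/2) × 14.20 = 7.100 mol; remaining = 14.19 − 7.100 = 7.090 mol
V(O2) = nRT/P = 7.090 × 62.36 × 243 / 9670 = 11.11 L

11.1 L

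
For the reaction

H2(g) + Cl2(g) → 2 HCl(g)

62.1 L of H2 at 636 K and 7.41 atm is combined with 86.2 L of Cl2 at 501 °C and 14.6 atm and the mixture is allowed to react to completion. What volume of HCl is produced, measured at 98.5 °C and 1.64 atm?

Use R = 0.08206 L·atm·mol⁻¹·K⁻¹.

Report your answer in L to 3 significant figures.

n(H2) = PV/RT = (7.41 × 62.1) / (0.08206 × 636) = 8.817 mol
n(Cl2) = PV/RT = (14.6 × 86.2) / (0.08206 × 774.15) = 19.81 mol
For 8.817 mol H2, stoichiometry requires (1/1) × 8.817 = 8.817 mol Cl2; 19.81 mol is available, so H2 is limiting.
n(HCl) = (2/1) × 8.817 = 17.63 mol
V(HCl) = nRT/P = 17.63 × 0.08206 × 371.65 / 1.64 = 327.8 L

328 L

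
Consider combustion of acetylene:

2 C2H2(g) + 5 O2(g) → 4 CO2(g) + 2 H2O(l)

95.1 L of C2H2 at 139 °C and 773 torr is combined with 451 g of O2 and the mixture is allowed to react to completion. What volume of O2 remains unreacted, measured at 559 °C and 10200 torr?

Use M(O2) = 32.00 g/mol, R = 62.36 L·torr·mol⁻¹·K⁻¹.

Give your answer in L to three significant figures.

35.3 L

n(C2H2) = PV/RT = (773 × 95.1) / (62.36 × 412.15) = 2.860 mol
n(O2) = 451 / 32.00 = 14.09 mol
For 2.860 mol C2H2, stoichiometry requires (5/2) × 2.860 = 7.150 mol O2; 14.09 mol is available, so C2H2 is limiting.
n(O2) consumed = (5/2) × 2.860 = 7.150 mol; remaining = 14.09 − 7.150 = 6.940 mol
V(O2) = nRT/P = 6.940 × 62.36 × 832.15 / 10200 = 35.31 L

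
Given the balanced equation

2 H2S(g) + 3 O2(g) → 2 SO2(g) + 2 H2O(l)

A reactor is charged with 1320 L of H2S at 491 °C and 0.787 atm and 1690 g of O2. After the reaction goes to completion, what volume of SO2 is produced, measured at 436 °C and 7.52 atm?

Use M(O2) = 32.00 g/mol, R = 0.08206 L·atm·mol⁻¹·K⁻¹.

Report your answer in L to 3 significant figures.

n(H2S) = PV/RT = (0.787 × 1320) / (0.08206 × 764.15) = 16.57 mol
n(O2) = 1690 / 32.00 = 52.81 mol
For 16.57 mol H2S, stoichiometry requires (3/2) × 16.57 = 24.86 mol O2; 52.81 mol is available, so H2S is limiting.
n(SO2) = (2/2) × 16.57 = 16.57 mol
V(SO2) = nRT/P = 16.57 × 0.08206 × 709.15 / 7.52 = 128.2 L

128 L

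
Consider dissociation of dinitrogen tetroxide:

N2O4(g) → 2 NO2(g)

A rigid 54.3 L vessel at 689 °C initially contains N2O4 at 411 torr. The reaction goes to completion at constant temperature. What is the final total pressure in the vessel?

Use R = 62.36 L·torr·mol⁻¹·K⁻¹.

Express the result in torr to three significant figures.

822 torr

Since T and V are fixed, P_final/P_initial = n_final/n_initial = 2/1.
P_final = (2/1) × 411 = 822.0 torr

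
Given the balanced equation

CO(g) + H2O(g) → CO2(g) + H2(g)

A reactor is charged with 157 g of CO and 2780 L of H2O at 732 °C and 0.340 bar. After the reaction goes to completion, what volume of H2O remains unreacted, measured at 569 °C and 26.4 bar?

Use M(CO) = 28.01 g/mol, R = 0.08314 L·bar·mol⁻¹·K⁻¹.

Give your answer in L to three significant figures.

n(CO) = 157 / 28.01 = 5.605 mol
n(H2O) = PV/RT = (0.340 × 2780) / (0.08314 × 1005.15) = 11.31 mol
For 5.605 mol CO, stoichiometry requires (1/1) × 5.605 = 5.605 mol H2O; 11.31 mol is available, so CO is limiting.
n(H2O) consumed = (1/1) × 5.605 = 5.605 mol; remaining = 11.31 − 5.605 = 5.705 mol
V(H2O) = nRT/P = 5.705 × 0.08314 × 842.15 / 26.4 = 15.13 L

15.1 L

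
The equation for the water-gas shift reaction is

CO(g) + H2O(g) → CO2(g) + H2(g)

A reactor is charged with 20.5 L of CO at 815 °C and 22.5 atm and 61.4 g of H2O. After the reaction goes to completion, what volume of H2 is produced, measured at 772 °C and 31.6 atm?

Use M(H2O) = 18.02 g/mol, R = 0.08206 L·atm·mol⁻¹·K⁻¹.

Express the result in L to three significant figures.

9.25 L

n(CO) = PV/RT = (22.5 × 20.5) / (0.08206 × 1088.15) = 5.166 mol
n(H2O) = 61.4 / 18.02 = 3.407 mol
For 5.166 mol CO, stoichiometry requires (1/1) × 5.166 = 5.166 mol H2O; 3.407 mol is available, so H2O is limiting.
n(H2) = (1/1) × 3.407 = 3.407 mol
V(H2) = nRT/P = 3.407 × 0.08206 × 1045.15 / 31.6 = 9.247 L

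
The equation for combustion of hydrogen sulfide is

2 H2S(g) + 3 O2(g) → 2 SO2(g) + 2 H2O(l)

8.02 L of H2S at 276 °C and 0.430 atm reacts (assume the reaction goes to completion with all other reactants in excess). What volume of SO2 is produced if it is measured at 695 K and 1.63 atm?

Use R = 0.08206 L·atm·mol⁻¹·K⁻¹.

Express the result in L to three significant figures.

2.68 L

n(H2S) = PV/RT = (0.430 × 8.02) / (0.08206 × 549.15) = 0.07653 mol
n(SO2) = (2/2) × 0.07653 = 0.07653 mol
V = nRT/P = 0.07653 × 0.08206 × 695 / 1.63 = 2.678 L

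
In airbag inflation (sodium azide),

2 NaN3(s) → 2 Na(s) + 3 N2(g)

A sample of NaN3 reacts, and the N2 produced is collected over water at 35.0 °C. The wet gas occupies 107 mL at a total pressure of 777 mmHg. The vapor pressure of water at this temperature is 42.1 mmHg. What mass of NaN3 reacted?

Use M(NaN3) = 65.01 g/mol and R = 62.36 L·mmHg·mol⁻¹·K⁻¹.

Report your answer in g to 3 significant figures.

0.177 g

P(N2) = 777 − 42.1 = 734.9 mmHg
n(N2) = PV/RT = (734.9 × 0.1070) / (62.36 × 308.15) = 0.004092 mol
n(NaN3) = (2/3) × 0.004092 = 0.002728 mol
m(NaN3) = 0.002728 × 65.01 = 0.1773 g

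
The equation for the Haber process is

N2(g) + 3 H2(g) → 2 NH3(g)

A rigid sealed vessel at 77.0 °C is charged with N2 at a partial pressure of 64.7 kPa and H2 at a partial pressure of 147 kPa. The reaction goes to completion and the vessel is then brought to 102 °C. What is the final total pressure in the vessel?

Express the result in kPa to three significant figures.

Because the vessel is rigid and T is held at 77.0 °C, work the stoichiometry in partial pressures (P_i = n_iRT/V).
P(H2) required for 64.7 kPa of N2 = (3/1) × 64.7 = 194.1 kPa; available 147 kPa, so H2 is limiting.
P(N2) remaining = 64.7 − (1/3) × 147 = 15.70 kPa
P(gaseous products) = (2)/3 × 147 = 98.00 kPa
P_total at 77.0 °C = 15.70 + 98.00 = 113.7 kPa
Scaling to 102 °C: P = 113.7 × 375.15/350.15 = 121.8 kPa

122 kPa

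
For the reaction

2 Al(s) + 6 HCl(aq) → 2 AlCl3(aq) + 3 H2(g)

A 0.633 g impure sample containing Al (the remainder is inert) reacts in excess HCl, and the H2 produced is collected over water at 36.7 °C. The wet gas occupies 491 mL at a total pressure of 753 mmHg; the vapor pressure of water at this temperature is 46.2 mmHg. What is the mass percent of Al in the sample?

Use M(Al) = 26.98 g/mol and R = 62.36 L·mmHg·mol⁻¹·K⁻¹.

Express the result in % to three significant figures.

51.0 %

P(H2) = 753 − 46.2 = 706.8 mmHg
n(H2) = PV/RT = (706.8 × 0.4910) / (62.36 × 309.85) = 0.01796 mol
n(Al) = (2/3) × 0.01796 = 0.01197 mol
m(Al) = 0.01197 × 26.98 = 0.3230 g
%Al = 0.3230 / 0.633 × 100 = 51.03%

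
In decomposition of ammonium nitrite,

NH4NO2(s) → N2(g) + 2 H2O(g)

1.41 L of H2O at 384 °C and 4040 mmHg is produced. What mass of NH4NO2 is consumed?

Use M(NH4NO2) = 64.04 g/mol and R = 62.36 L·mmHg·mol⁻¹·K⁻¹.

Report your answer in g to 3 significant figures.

4.45 g

n(H2O) = PV/RT = (4040 × 1.41) / (62.36 × 657.15) = 0.1390 mol
n(NH4NO2) = (1/2) × 0.1390 = 0.06950 mol
m(NH4NO2) = 0.06950 × 64.04 = 4.451 g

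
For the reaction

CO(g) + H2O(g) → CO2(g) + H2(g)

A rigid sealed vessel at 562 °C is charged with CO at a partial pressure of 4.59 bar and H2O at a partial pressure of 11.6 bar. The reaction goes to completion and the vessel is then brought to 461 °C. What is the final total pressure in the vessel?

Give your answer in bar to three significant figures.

14.2 bar

At constant V, partial pressures at 562 °C are proportional to moles, so apply stoichiometry directly to pressures.
P(H2O) required for 4.59 bar of CO = (1/1) × 4.59 = 4.590 bar; available 11.6 bar, so CO is limiting.
P(H2O) remaining = 11.6 − (1/1) × 4.59 = 7.010 bar
P(gaseous products) = (1+1)/1 × 4.59 = 9.180 bar
P_total at 562 °C = 7.010 + 9.180 = 16.19 bar
Scaling to 461 °C: P = 16.19 × 734.15/835.15 = 14.23 bar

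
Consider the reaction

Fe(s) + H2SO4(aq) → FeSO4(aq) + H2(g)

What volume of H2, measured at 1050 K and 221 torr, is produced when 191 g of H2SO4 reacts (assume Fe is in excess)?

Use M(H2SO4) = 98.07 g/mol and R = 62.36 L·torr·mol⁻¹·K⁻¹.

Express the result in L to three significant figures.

n(H2SO4) = 191.0 / 98.07 = 1.948 mol
n(H2) = (1/1) × 1.948 = 1.948 mol
V = nRT/P = 1.948 × 62.36 × 1050 / 221 = 577.2 L

577 L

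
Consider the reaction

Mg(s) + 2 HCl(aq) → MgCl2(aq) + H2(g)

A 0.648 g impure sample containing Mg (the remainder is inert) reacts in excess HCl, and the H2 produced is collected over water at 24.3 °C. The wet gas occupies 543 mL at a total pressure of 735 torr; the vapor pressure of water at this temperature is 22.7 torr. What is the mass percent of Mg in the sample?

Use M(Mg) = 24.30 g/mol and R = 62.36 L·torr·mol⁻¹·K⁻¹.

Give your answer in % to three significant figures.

78.2 %

P(H2) = 735 − 22.7 = 712.3 torr
n(H2) = PV/RT = (712.3 × 0.5430) / (62.36 × 297.45) = 0.02085 mol
n(Mg) = (1/1) × 0.02085 = 0.02085 mol
m(Mg) = 0.02085 × 24.30 = 0.5067 g
%Mg = 0.5067 / 0.648 × 100 = 78.19%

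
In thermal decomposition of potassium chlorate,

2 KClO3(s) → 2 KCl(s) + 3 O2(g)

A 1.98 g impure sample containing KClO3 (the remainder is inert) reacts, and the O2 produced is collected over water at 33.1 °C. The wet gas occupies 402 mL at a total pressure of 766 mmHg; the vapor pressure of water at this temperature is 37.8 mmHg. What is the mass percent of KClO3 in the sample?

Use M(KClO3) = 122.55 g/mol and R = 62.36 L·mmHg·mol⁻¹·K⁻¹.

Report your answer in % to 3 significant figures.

63.2 %

P(O2) = 766 − 37.8 = 728.2 mmHg
n(O2) = PV/RT = (728.2 × 0.4020) / (62.36 × 306.25) = 0.01533 mol
n(KClO3) = (2/3) × 0.01533 = 0.01022 mol
m(KClO3) = 0.01022 × 122.55 = 1.252 g
%KClO3 = 1.252 / 1.98 × 100 = 63.23%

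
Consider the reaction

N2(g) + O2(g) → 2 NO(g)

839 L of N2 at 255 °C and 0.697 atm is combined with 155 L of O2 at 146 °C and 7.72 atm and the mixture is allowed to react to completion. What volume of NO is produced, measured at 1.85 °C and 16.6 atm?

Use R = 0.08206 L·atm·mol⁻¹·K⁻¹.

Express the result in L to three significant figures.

n(N2) = PV/RT = (0.697 × 839) / (0.08206 × 528.15) = 13.49 mol
n(O2) = PV/RT = (7.72 × 155) / (0.08206 × 419.15) = 34.79 mol
For 13.49 mol N2, stoichiometry requires (1/1) × 13.49 = 13.49 mol O2; 34.79 mol is available, so N2 is limiting.
n(NO) = (2/1) × 13.49 = 26.98 mol
V(NO) = nRT/P = 26.98 × 0.08206 × 275 / 16.6 = 36.68 L

36.7 L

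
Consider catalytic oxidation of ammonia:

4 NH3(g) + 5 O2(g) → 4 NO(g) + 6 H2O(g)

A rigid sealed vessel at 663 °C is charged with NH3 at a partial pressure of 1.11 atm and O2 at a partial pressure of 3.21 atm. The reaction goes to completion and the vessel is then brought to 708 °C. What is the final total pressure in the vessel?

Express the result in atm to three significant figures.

Because the vessel is rigid and T is held at 663 °C, work the stoichiometry in partial pressures (P_i = n_iRT/V).
P(O2) required for 1.11 atm of NH3 = (5/4) × 1.11 = 1.388 atm; available 3.21 atm, so NH3 is limiting.
P(O2) remaining = 3.21 − (5/4) × 1.11 = 1.822 atm
P(gaseous products) = (4+6)/4 × 1.11 = 2.775 atm
P_total at 663 °C = 1.822 + 2.775 = 4.597 atm
Scaling to 708 °C: P = 4.597 × 981.15/936.15 = 4.818 atm

4.82 atm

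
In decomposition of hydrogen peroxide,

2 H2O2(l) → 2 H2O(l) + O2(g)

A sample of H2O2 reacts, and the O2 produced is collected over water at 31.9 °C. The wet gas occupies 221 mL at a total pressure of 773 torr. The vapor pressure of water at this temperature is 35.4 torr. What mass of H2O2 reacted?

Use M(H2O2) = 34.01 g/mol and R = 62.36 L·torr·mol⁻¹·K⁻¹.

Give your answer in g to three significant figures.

P(O2) = 773 − 35.4 = 737.6 torr
n(O2) = PV/RT = (737.6 × 0.2210) / (62.36 × 305.05) = 0.008569 mol
n(H2O2) = (2/1) × 0.008569 = 0.01714 mol
m(H2O2) = 0.01714 × 34.01 = 0.5829 g

0.583 g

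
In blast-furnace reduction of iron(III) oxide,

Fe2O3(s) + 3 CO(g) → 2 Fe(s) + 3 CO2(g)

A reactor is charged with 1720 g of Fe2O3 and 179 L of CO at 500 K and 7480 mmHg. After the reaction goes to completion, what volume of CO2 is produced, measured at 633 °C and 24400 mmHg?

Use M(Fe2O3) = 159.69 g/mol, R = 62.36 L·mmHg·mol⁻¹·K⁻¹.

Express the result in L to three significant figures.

74.8 L

n(Fe2O3) = 1720 / 159.69 = 10.77 mol
n(CO) = PV/RT = (7480 × 179) / (62.36 × 500) = 42.94 mol
For 10.77 mol Fe2O3, stoichiometry requires (3/1) × 10.77 = 32.31 mol CO; 42.94 mol is available, so Fe2O3 is limiting.
n(CO2) = (3/1) × 10.77 = 32.31 mol
V(CO2) = nRT/P = 32.31 × 62.36 × 906.15 / 24400 = 74.83 L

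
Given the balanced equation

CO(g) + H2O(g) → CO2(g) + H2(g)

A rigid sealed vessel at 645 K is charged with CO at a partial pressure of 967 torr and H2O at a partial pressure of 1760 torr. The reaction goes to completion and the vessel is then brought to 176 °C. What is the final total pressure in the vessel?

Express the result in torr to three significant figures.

Because the vessel is rigid and T is held at 645 K, work the stoichiometry in partial pressures (P_i = n_iRT/V).
P(H2O) required for 967 torr of CO = (1/1) × 967 = 967.0 torr; available 1760 torr, so CO is limiting.
P(H2O) remaining = 1760 − (1/1) × 967 = 793.0 torr
P(gaseous products) = (1+1)/1 × 967 = 1934 torr
P_total at 645 K = 793.0 + 1934 = 2727 torr
Scaling to 176 °C: P = 2727 × 449.15/645 = 1899 torr

1900 torr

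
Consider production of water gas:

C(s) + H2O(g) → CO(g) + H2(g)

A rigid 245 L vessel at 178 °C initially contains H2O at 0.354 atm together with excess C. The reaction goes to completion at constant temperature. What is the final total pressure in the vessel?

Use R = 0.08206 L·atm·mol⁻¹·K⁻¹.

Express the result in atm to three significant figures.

Since T and V are fixed, P_final/P_initial = n_final/n_initial = 2/1.
P_final = (2/1) × 0.354 = 0.7080 atm

0.708 atm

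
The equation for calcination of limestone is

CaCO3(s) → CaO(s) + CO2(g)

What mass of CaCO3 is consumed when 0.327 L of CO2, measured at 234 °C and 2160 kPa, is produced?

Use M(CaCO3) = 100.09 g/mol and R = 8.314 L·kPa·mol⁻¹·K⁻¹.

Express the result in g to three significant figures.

n(CO2) = PV/RT = (2160 × 0.327) / (8.314 × 507.15) = 0.1675 mol
n(CaCO3) = (1/1) × 0.1675 = 0.1675 mol
m(CaCO3) = 0.1675 × 100.09 = 16.77 g

16.8 g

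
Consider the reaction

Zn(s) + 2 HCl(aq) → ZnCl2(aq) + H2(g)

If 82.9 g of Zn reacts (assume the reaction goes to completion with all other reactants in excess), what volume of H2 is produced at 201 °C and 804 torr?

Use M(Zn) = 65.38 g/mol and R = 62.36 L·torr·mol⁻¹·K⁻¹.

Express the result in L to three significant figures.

n(Zn) = 82.90 / 65.38 = 1.268 mol
n(H2) = (1/1) × 1.268 = 1.268 mol
V = nRT/P = 1.268 × 62.36 × 474.15 / 804 = 46.63 L

46.6 L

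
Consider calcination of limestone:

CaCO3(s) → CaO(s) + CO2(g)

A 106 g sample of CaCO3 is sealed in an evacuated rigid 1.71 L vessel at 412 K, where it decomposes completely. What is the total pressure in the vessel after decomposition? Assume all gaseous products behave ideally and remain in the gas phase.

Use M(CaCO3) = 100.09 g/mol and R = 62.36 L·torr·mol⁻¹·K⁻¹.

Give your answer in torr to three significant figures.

n(CaCO3) = 106 / 100.09 = 1.059 mol
n(gas produced) = (1/1) × 1.059 = 1.059 mol
P = nRT/V = 1.059 × 62.36 × 412 / 1.71 = 15910 torr

15900 torr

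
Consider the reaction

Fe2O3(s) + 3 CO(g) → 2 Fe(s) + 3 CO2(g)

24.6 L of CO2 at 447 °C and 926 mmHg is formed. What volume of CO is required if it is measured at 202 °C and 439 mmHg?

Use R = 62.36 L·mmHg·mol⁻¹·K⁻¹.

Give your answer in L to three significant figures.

34.2 L

n(CO2) = PV/RT = (926 × 24.6) / (62.36 × 720.15) = 0.5072 mol
n(CO) = (3/3) × 0.5072 = 0.5072 mol
V = nRT/P = 0.5072 × 62.36 × 475.15 / 439 = 34.23 L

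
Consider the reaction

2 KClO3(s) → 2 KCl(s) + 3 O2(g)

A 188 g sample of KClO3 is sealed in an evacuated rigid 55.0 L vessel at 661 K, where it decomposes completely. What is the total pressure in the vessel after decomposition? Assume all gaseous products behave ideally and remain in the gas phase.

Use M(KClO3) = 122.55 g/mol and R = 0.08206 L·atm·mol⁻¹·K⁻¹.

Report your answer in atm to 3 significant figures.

2.27 atm

n(KClO3) = 188 / 122.55 = 1.534 mol
n(gas produced) = (3/2) × 1.534 = 2.301 mol
P = nRT/V = 2.301 × 0.08206 × 661 / 55.0 = 2.269 atm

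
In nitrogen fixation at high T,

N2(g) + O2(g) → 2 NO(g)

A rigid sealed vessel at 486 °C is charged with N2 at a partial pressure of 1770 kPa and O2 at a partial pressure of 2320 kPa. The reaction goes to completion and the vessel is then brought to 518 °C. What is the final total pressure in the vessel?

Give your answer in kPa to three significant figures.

4260 kPa

At constant V, partial pressures at 486 °C are proportional to moles, so apply stoichiometry directly to pressures.
P(O2) required for 1770 kPa of N2 = (1/1) × 1770 = 1770 kPa; available 2320 kPa, so N2 is limiting.
P(O2) remaining = 2320 − (1/1) × 1770 = 550.0 kPa
P(gaseous products) = (2)/1 × 1770 = 3540 kPa
P_total at 486 °C = 550.0 + 3540 = 4090 kPa
Scaling to 518 °C: P = 4090 × 791.15/759.15 = 4262 kPa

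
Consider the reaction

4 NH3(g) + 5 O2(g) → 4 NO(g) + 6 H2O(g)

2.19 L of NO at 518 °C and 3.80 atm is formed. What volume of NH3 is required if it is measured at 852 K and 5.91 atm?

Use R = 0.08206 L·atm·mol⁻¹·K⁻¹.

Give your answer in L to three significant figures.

1.52 L

n(NO) = PV/RT = (3.80 × 2.19) / (0.08206 × 791.15) = 0.1282 mol
n(NH3) = (4/4) × 0.1282 = 0.1282 mol
V = nRT/P = 0.1282 × 0.08206 × 852 / 5.91 = 1.517 L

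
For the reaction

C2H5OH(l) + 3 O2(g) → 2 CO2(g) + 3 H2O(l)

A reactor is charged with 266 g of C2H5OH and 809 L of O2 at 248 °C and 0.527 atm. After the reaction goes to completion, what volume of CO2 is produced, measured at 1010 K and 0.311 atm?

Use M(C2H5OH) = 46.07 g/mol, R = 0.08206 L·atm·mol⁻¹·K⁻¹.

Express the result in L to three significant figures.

n(C2H5OH) = 266 / 46.07 = 5.774 mol
n(O2) = PV/RT = (0.527 × 809) / (0.08206 × 521.15) = 9.969 mol
For 5.774 mol C2H5OH, stoichiometry requires (3/1) × 5.774 = 17.32 mol O2; 9.969 mol is available, so O2 is limiting.
n(CO2) = (2/3) × 9.969 = 6.646 mol
V(CO2) = nRT/P = 6.646 × 0.08206 × 1010 / 0.311 = 1771 L

1770 L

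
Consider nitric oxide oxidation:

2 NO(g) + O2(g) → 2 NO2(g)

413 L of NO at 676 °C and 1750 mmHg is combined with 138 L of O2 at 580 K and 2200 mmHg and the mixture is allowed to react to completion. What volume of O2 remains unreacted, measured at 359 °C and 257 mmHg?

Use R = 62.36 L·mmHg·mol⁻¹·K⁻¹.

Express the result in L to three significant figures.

n(NO) = PV/RT = (1750 × 413) / (62.36 × 949.15) = 12.21 mol
n(O2) = PV/RT = (2200 × 138) / (62.36 × 580) = 8.394 mol
For 12.21 mol NO, stoichiometry requires (1/2) × 12.21 = 6.105 mol O2; 8.394 mol is available, so NO is limiting.
n(O2) consumed = (1/2) × 12.21 = 6.105 mol; remaining = 8.394 − 6.105 = 2.289 mol
V(O2) = nRT/P = 2.289 × 62.36 × 632.15 / 257 = 351.1 L

351 L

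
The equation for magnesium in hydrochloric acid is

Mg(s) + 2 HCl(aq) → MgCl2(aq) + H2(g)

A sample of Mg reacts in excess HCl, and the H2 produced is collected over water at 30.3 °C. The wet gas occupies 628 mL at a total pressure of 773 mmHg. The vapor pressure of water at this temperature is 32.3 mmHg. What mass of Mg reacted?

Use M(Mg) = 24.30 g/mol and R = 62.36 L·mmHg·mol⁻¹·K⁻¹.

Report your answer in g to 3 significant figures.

0.597 g

P(H2) = 773 − 32.3 = 740.7 mmHg
n(H2) = PV/RT = (740.7 × 0.6280) / (62.36 × 303.45) = 0.02458 mol
n(Mg) = (1/1) × 0.02458 = 0.02458 mol
m(Mg) = 0.02458 × 24.30 = 0.5973 g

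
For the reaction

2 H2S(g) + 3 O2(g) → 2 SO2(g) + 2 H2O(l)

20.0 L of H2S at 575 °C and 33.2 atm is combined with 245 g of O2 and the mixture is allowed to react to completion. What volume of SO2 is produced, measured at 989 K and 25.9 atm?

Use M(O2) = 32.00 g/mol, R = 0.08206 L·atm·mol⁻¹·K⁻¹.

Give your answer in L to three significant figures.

16.0 L

n(H2S) = PV/RT = (33.2 × 20.0) / (0.08206 × 848.15) = 9.540 mol
n(O2) = 245 / 32.00 = 7.656 mol
For 9.540 mol H2S, stoichiometry requires (3/2) × 9.540 = 14.31 mol O2; 7.656 mol is available, so O2 is limiting.
n(SO2) = (2/3) × 7.656 = 5.104 mol
V(SO2) = nRT/P = 5.104 × 0.08206 × 989 / 25.9 = 15.99 L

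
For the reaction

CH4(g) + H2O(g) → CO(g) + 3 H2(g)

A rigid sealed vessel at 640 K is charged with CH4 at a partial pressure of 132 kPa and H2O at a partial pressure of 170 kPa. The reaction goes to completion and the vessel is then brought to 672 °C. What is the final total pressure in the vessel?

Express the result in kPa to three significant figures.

836 kPa

With V and T fixed, P_i ∝ n_i, so the mole ratios apply directly to partial pressures at 640 K.
P(H2O) required for 132 kPa of CH4 = (1/1) × 132 = 132.0 kPa; available 170 kPa, so CH4 is limiting.
P(H2O) remaining = 170 − (1/1) × 132 = 38.00 kPa
P(gaseous products) = (1+3)/1 × 132 = 528.0 kPa
P_total at 640 K = 38.00 + 528.0 = 566.0 kPa
Scaling to 672 °C: P = 566.0 × 945.15/640 = 835.9 kPa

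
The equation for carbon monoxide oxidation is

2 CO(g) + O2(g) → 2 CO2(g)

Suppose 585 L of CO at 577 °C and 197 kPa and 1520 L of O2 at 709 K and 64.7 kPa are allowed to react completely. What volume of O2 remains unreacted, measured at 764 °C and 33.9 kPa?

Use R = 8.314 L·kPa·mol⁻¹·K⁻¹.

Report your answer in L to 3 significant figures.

n(CO) = PV/RT = (197 × 585) / (8.314 × 850.15) = 16.30 mol
n(O2) = PV/RT = (64.7 × 1520) / (8.314 × 709) = 16.68 mol
For 16.30 mol CO, stoichiometry requires (1/2) × 16.30 = 8.150 mol O2; 16.68 mol is available, so CO is limiting.
n(O2) consumed = (1/2) × 16.30 = 8.150 mol; remaining = 16.68 − 8.150 = 8.530 mol
V(O2) = nRT/P = 8.530 × 8.314 × 1037.15 / 33.9 = 2170 L

2170 L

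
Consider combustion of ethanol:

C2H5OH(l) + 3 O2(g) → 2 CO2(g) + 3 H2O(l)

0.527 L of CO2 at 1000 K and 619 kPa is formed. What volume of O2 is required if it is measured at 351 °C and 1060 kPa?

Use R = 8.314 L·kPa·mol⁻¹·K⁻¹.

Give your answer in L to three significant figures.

0.288 L

n(CO2) = PV/RT = (619 × 0.527) / (8.314 × 1000) = 0.03924 mol
n(O2) = (3/2) × 0.03924 = 0.05886 mol
V = nRT/P = 0.05886 × 8.314 × 624.15 / 1060 = 0.2881 L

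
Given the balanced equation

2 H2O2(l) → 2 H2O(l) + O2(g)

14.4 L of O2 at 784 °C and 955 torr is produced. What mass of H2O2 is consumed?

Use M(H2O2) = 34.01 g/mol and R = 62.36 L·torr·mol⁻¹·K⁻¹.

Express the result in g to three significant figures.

14.2 g

n(O2) = PV/RT = (955 × 14.4) / (62.36 × 1057.15) = 0.2086 mol
n(H2O2) = (2/1) × 0.2086 = 0.4172 mol
m(H2O2) = 0.4172 × 34.01 = 14.19 g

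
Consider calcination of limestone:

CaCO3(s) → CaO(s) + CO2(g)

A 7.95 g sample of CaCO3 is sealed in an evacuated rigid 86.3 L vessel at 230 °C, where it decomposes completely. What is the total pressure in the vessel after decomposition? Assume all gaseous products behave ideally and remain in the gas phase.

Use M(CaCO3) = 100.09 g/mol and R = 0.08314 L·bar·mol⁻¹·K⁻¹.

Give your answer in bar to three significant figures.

0.0385 bar

n(CaCO3) = 7.95 / 100.09 = 0.07943 mol
n(gas produced) = (1/1) × 0.07943 = 0.07943 mol
P = nRT/V = 0.07943 × 0.08314 × 503.15 / 86.3 = 0.03850 bar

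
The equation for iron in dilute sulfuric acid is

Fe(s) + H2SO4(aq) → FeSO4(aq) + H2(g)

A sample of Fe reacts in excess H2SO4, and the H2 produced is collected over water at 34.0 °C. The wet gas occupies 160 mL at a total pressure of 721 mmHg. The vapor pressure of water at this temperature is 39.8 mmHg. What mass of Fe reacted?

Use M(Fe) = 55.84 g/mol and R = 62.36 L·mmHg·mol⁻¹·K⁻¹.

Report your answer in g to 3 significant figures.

P(H2) = 721 − 39.8 = 681.2 mmHg
n(H2) = PV/RT = (681.2 × 0.1600) / (62.36 × 307.15) = 0.005690 mol
n(Fe) = (1/1) × 0.005690 = 0.005690 mol
m(Fe) = 0.005690 × 55.84 = 0.3177 g

0.318 g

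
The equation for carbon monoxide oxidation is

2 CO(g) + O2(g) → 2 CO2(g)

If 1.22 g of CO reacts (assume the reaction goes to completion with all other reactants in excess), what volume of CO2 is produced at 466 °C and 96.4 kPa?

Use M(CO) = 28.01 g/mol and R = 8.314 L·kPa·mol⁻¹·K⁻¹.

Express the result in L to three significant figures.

2.78 L

n(CO) = 1.220 / 28.01 = 0.04356 mol
n(CO2) = (2/2) × 0.04356 = 0.04356 mol
V = nRT/P = 0.04356 × 8.314 × 739.15 / 96.4 = 2.777 L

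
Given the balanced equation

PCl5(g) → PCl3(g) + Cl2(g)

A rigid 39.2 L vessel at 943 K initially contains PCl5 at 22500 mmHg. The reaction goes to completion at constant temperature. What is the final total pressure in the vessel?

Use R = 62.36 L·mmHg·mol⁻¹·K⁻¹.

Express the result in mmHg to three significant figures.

At constant T and V, P ∝ n(gas): 1 mol gas → 2 mol gas.
P_final = (2/1) × 22500 = 45000 mmHg

45000 mmHg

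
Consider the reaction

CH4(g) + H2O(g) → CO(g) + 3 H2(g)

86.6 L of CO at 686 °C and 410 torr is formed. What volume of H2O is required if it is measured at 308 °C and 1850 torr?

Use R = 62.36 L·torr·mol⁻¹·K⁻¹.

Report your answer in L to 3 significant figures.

n(CO) = PV/RT = (410 × 86.6) / (62.36 × 959.15) = 0.5936 mol
n(H2O) = (1/1) × 0.5936 = 0.5936 mol
V = nRT/P = 0.5936 × 62.36 × 581.15 / 1850 = 11.63 L

11.6 L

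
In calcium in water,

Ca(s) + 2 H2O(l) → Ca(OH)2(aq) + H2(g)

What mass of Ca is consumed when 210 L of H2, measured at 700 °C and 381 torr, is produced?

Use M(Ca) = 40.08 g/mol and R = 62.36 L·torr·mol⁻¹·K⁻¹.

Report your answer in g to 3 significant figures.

n(H2) = PV/RT = (381 × 210) / (62.36 × 973.15) = 1.318 mol
n(Ca) = (1/1) × 1.318 = 1.318 mol
m(Ca) = 1.318 × 40.08 = 52.83 g

52.8 g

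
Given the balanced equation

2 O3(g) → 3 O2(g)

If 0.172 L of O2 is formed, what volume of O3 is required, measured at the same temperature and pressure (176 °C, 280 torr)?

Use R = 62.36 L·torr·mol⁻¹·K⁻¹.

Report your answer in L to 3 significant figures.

At constant T and P, gas volumes are in the mole ratio: V(O3) = (2/3) × 0.172 = 0.1147 L

0.115 L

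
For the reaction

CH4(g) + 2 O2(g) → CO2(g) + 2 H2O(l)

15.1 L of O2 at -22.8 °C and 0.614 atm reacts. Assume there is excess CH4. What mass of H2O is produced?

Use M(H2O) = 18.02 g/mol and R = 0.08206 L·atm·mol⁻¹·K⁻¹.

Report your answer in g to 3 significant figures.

n(O2) = PV/RT = (0.614 × 15.1) / (0.08206 × 250.35) = 0.4513 mol
n(H2O) = (2/2) × 0.4513 = 0.4513 mol
m(H2O) = 0.4513 × 18.02 = 8.132 g

8.13 g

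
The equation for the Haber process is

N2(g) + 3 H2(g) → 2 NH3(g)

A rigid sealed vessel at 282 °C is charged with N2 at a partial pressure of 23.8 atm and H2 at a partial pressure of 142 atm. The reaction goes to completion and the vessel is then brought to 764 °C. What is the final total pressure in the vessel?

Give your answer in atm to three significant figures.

221 atm

At constant V, partial pressures at 282 °C are proportional to moles, so apply stoichiometry directly to pressures.
P(H2) required for 23.8 atm of N2 = (3/1) × 23.8 = 71.40 atm; available 142 atm, so N2 is limiting.
P(H2) remaining = 142 − (3/1) × 23.8 = 70.60 atm
P(gaseous products) = (2)/1 × 23.8 = 47.60 atm
P_total at 282 °C = 70.60 + 47.60 = 118.2 atm
Scaling to 764 °C: P = 118.2 × 1037.15/555.15 = 220.8 atm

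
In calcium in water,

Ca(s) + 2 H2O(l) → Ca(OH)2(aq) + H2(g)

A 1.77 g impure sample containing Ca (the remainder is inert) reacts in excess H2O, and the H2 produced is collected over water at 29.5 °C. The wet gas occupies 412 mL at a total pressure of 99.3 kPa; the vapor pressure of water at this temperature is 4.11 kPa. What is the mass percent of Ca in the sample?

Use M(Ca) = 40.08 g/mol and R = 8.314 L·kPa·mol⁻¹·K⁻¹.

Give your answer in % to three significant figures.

P(H2) = 99.3 − 4.11 = 95.19 kPa
n(H2) = PV/RT = (95.19 × 0.4120) / (8.314 × 302.65) = 0.01559 mol
n(Ca) = (1/1) × 0.01559 = 0.01559 mol
m(Ca) = 0.01559 × 40.08 = 0.6248 g
%Ca = 0.6248 / 1.77 × 100 = 35.30%

35.3 %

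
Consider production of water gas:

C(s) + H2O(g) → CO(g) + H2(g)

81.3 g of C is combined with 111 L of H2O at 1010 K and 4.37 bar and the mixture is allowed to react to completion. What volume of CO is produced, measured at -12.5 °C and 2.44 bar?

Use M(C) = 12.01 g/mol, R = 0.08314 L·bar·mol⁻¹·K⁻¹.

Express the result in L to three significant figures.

51.3 L

n(C) = 81.3 / 12.01 = 6.769 mol
n(H2O) = PV/RT = (4.37 × 111) / (0.08314 × 1010) = 5.777 mol
For 6.769 mol C, stoichiometry requires (1/1) × 6.769 = 6.769 mol H2O; 5.777 mol is available, so H2O is limiting.
n(CO) = (1/1) × 5.777 = 5.777 mol
V(CO) = nRT/P = 5.777 × 0.08314 × 260.65 / 2.44 = 51.31 L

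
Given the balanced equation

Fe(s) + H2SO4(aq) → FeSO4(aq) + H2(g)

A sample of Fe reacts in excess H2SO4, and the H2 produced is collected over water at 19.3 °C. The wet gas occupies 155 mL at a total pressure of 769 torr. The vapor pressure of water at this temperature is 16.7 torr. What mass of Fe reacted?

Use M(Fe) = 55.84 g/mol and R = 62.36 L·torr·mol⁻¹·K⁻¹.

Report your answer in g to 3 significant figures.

P(H2) = 769 − 16.7 = 752.3 torr
n(H2) = PV/RT = (752.3 × 0.1550) / (62.36 × 292.45) = 0.006394 mol
n(Fe) = (1/1) × 0.006394 = 0.006394 mol
m(Fe) = 0.006394 × 55.84 = 0.3570 g

0.357 g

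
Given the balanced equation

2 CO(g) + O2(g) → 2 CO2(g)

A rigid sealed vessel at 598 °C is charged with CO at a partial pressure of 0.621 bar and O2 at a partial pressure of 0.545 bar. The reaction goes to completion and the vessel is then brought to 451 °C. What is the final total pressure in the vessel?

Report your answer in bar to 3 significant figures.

Because the vessel is rigid and T is held at 598 °C, work the stoichiometry in partial pressures (P_i = n_iRT/V).
P(O2) required for 0.621 bar of CO = (1/2) × 0.621 = 0.3105 bar; available 0.545 bar, so CO is limiting.
P(O2) remaining = 0.545 − (1/2) × 0.621 = 0.2345 bar
P(gaseous products) = (2)/2 × 0.621 = 0.6210 bar
P_total at 598 °C = 0.2345 + 0.6210 = 0.8555 bar
Scaling to 451 °C: P = 0.8555 × 724.15/871.15 = 0.7111 bar

0.711 bar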